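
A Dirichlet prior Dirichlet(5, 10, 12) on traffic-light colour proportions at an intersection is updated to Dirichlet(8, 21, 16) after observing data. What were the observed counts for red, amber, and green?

For a Dirichlet(α) prior with multinomial counts c, the posterior is Dirichlet(α + c) componentwise.
Counts are posterior − prior componentwise: 8−5=3, 21−10=11, 16−12=4.

counts (3, 11, 4)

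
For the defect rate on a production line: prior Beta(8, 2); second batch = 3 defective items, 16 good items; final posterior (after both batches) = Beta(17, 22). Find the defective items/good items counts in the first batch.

Because Beta–binomial updating is additive in the counts, the combined data contributed (α_post−α_prior, β_post−β_prior) successes and failures.
Total across both batches: 17−8=9 defective items, 22−2=20 good items.
Subtract the second batch: 9−3=6 defective items and 20−16=4 good items.

6 defective items and 4 good items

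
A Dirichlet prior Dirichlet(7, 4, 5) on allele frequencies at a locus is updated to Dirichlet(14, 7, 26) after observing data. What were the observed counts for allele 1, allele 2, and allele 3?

For a Dirichlet(α) prior with multinomial counts c, the posterior is Dirichlet(α + c) componentwise.
Counts are posterior − prior componentwise: 14−7=7, 7−4=3, 26−5=21.

counts (7, 3, 21)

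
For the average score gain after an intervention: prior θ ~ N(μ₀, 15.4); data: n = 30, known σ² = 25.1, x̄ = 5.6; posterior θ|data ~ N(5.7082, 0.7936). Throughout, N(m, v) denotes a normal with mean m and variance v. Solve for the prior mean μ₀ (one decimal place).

The posterior mean is a precision-weighted average: μ_n = (τ₀μ₀ + τ_data·x̄)/(τ₀+τ_data), with τ₀=1/σ₀² and τ_data=n/σ².
Here τ₀ = 1/15.4 = 0.064935 and τ_data = 30/25.1 = 1.195219, so τ_n = 1.260154.
Rearranging for μ₀: μ₀ = (μ_n·τ_n − τ_data·x̄)/τ₀ = (5.7082·1.260154 − 1.195219·5.6) / 0.064935 = 0.499985/0.064935 ≈ 7.7.

μ₀ = 7.7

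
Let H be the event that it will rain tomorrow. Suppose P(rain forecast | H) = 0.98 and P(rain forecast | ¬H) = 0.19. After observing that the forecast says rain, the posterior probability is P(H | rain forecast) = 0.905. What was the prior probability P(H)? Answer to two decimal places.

In odds form, posterior odds = prior odds × likelihood ratio, so prior odds = posterior odds ÷ LR.
Posterior odds = 0.905/(1−0.905) = 9.5263. LR = 0.98/0.19 = 5.1579.
Prior odds = 9.5263/5.1579 = 1.8469, so P(H) = 1.8469/(1+1.8469) ≈ 0.65.

P(H) = 0.65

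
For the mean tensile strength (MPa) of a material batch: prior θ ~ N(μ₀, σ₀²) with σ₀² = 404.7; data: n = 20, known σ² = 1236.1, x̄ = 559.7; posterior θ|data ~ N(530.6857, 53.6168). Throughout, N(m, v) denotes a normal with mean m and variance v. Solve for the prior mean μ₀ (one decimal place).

μ₀ = 340.7

The posterior mean is a precision-weighted average: μ_n = (τ₀μ₀ + τ_data·x̄)/(τ₀+τ_data), with τ₀=1/σ₀² and τ_data=n/σ².
Here τ₀ = 1/404.7 = 0.002471 and τ_data = 20/1236.1 = 0.016180, so τ_n = 0.018651.
Rearranging for μ₀: μ₀ = (μ_n·τ_n − τ_data·x̄)/τ₀ = (530.6857·0.018651 − 0.016180·559.7) / 0.002471 = 0.841873/0.002471 ≈ 340.7.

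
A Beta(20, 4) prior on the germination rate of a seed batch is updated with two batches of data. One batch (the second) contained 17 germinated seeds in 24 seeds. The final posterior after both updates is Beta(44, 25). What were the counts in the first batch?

7 germinated seeds and 14 non-germinating seeds

Because Beta–binomial updating is additive in the counts, the combined data contributed (α_post−α_prior, β_post−β_prior) successes and failures.
Total across both batches: 44−20=24 germinated seeds, 25−4=21 non-germinating seeds.
Subtract the second batch: 24−17=7 germinated seeds and 21−7=14 non-germinating seeds.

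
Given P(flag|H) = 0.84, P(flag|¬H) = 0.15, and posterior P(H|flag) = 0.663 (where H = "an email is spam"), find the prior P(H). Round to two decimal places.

In odds form, posterior odds = prior odds × likelihood ratio, so prior odds = posterior odds ÷ LR.
Posterior odds = 0.663/(1−0.663) = 1.9674. LR = 0.84/0.15 = 5.6000.
Prior odds = 1.9674/5.6000 = 0.3513, so P(H) = 0.3513/(1+0.3513) ≈ 0.26.

P(H) = 0.26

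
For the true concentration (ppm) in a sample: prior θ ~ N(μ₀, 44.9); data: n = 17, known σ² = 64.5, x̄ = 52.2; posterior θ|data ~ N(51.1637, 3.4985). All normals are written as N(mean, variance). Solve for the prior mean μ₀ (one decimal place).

With known observation variance, the Normal–Normal posterior has precision τ_n = τ₀ + n/σ² and mean μ_n = (τ₀μ₀ + (n/σ²)x̄)/τ_n.
Here τ₀ = 1/44.9 = 0.022272 and τ_data = 17/64.5 = 0.263566, so τ_n = 0.285838.
Rearranging for μ₀: μ₀ = (μ_n·τ_n − τ_data·x̄)/τ₀ = (51.1637·0.285838 − 0.263566·52.2) / 0.022272 = 0.866384/0.022272 ≈ 38.9.

μ₀ = 38.9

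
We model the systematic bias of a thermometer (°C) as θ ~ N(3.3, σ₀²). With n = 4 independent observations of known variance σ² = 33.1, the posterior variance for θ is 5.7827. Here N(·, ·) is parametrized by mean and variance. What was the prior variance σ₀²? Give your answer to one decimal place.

σ₀² = 19.2

Posterior precision equals prior precision plus data precision: 1/σ_n² = 1/σ₀² + n/σ².
So 1/σ₀² = 1/5.7827 − 4/33.1 = 0.172930 − 0.120846 = 0.052084.
Hence σ₀² = 1/0.052084 ≈ 19.2.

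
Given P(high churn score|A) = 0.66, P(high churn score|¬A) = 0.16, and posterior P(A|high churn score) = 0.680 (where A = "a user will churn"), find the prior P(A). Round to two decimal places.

P(A) = 0.34

In odds form, posterior odds = prior odds × likelihood ratio, so prior odds = posterior odds ÷ LR.
Posterior odds = 0.680/(1−0.680) = 2.1250. LR = 0.66/0.16 = 4.1250.
Prior odds = 2.1250/4.1250 = 0.5152, so P(A) = 0.5152/(1+0.5152) ≈ 0.34.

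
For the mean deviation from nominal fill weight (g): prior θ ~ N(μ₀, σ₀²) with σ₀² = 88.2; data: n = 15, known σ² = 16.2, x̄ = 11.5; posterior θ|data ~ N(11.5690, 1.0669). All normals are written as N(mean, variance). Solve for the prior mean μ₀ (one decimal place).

With known observation variance, the Normal–Normal posterior has precision τ_n = τ₀ + n/σ² and mean μ_n = (τ₀μ₀ + (n/σ²)x̄)/τ_n.
Here τ₀ = 1/88.2 = 0.011338 and τ_data = 15/16.2 = 0.925926, so τ_n = 0.937264.
Rearranging for μ₀: μ₀ = (μ_n·τ_n − τ_data·x̄)/τ₀ = (11.5690·0.937264 − 0.925926·11.5) / 0.011338 = 0.195058/0.011338 ≈ 17.2.

μ₀ = 17.2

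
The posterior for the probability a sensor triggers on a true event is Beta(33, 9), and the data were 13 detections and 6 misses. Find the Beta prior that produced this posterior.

Beta(20, 3)

A Beta(α, β) prior with s successes and f failures in binomial data gives a Beta(α+s, β+f) posterior.
Subtract the data counts: 33−13=20, 9−6=3.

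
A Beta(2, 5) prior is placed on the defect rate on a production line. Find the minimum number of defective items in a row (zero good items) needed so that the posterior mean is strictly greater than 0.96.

After k defective items and 0 good items the posterior is Beta(2+k, 5), with mean (2+k)/(2+5+k).
Set (2+k)/(7+k) > 0.96 and solve: k > (0.96·7 − 2)/(1 − 0.96) = 118.000.
The smallest integer exceeding 118.000 is 119, and checking k=119: (121)/(126) = 0.9603 > 0.96.

k = 119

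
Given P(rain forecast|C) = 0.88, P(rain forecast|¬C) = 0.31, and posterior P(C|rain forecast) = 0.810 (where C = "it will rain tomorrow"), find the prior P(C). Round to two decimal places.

P(C) = 0.60

In odds form, posterior odds = prior odds × likelihood ratio, so prior odds = posterior odds ÷ LR.
Posterior odds = 0.810/(1−0.810) = 4.2632. LR = 0.88/0.31 = 2.8387.
Prior odds = 4.2632/2.8387 = 1.5018, so P(C) = 1.5018/(1+1.5018) ≈ 0.60.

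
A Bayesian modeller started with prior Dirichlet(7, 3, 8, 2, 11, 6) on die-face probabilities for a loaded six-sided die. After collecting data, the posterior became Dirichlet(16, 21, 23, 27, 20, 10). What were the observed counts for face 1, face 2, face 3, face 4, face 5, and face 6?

counts (9, 18, 15, 25, 9, 4)

For a Dirichlet(α) prior with multinomial counts c, the posterior is Dirichlet(α + c) componentwise.
Counts are posterior − prior componentwise: 16−7=9, 21−3=18, 23−8=15, 27−2=25, 20−11=9, 10−6=4.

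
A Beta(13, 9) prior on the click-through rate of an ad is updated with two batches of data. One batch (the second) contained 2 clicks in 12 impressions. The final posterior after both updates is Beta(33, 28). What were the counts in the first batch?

18 clicks and 9 non-clicks

Sequential conjugate updates are equivalent to a single update on the pooled data, so total successes = posterior α − prior α and total failures = posterior β − prior β.
Total across both batches: 33−13=20 clicks, 28−9=19 non-clicks.
Subtract the second batch: 20−2=18 clicks and 19−10=9 non-clicks.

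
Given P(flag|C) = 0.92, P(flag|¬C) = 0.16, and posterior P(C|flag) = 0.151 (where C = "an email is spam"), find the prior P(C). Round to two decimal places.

P(C) = 0.03

Bayes' rule in odds form gives O(C|E) = O(C)·[P(E|C)/P(E|¬C)], hence O(C) = O(C|E)/LR.
Posterior odds = 0.151/(1−0.151) = 0.1779. LR = 0.92/0.16 = 5.7500.
Prior odds = 0.1779/5.7500 = 0.0309, so P(C) = 0.0309/(1+0.0309) ≈ 0.03.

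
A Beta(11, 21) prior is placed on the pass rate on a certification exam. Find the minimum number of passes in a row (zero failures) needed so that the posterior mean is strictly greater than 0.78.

After k passes and 0 failures the posterior is Beta(11+k, 21), with mean (11+k)/(11+21+k).
Set (11+k)/(32+k) > 0.78 and solve: k > (0.78·32 − 11)/(1 − 0.78) = 63.455.
The smallest integer exceeding 63.455 is 64, and checking k=64: (75)/(96) = 0.7812 > 0.78.

k = 64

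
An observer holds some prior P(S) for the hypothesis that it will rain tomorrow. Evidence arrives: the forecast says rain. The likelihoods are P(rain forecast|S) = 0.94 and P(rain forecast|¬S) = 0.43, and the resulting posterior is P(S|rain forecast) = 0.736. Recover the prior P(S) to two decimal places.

Bayes' rule in odds form gives O(S|E) = O(S)·[P(E|S)/P(E|¬S)], hence O(S) = O(S|E)/LR.
Posterior odds = 0.736/(1−0.736) = 2.7879. LR = 0.94/0.43 = 2.1860.
Prior odds = 2.7879/2.1860 = 1.2753, so P(S) = 1.2753/(1+1.2753) ≈ 0.56.

P(S) = 0.56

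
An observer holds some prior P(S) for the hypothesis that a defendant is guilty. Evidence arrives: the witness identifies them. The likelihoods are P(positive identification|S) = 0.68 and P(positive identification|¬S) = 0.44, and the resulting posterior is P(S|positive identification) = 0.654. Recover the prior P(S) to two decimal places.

P(S) = 0.55

In odds form, posterior odds = prior odds × likelihood ratio, so prior odds = posterior odds ÷ LR.
Posterior odds = 0.654/(1−0.654) = 1.8902. LR = 0.68/0.44 = 1.5455.
Prior odds = 1.8902/1.5455 = 1.2230, so P(S) = 1.2230/(1+1.2230) ≈ 0.55.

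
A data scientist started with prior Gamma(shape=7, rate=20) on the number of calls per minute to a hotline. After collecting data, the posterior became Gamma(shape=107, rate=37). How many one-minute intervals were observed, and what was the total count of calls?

n = 17 one-minute intervals with total 100 calls

A Gamma(α, β) prior (rate parametrization) on a Poisson rate with n observations summing to S gives posterior Gamma(α+S, β+n).
Matching: Σxᵢ = 107 − 7 = 100 and n = 37 − 20 = 17.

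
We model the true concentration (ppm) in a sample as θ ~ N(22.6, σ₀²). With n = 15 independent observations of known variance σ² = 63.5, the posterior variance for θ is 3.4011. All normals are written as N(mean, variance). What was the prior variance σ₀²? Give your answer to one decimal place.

For the Normal–Normal model with known σ², precisions add: τ_n = τ₀ + n/σ².
So 1/σ₀² = 1/3.4011 − 15/63.5 = 0.294023 − 0.236220 = 0.057803.
Hence σ₀² = 1/0.057803 ≈ 17.3.

σ₀² = 17.3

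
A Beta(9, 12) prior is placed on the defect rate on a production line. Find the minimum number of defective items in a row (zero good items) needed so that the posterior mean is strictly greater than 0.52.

After k defective items and 0 good items the posterior is Beta(9+k, 12), with mean (9+k)/(9+12+k).
Set (9+k)/(21+k) > 0.52 and solve: k > (0.52·21 − 9)/(1 − 0.52) = 4.000.
The smallest integer exceeding 4.000 is 5, and checking k=5: (14)/(26) = 0.5385 > 0.52.

k = 5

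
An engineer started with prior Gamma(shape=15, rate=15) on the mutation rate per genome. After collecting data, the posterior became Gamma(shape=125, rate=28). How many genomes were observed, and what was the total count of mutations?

Gamma–Poisson conjugacy: posterior shape = α + Σxᵢ, posterior rate = β + n.
Matching: Σxᵢ = 125 − 15 = 110 and n = 28 − 15 = 13.

n = 13 genomes with total 110 mutations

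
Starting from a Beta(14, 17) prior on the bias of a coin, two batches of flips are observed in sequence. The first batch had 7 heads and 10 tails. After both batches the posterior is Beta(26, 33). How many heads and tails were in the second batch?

Sequential conjugate updates are equivalent to a single update on the pooled data, so total successes = posterior α − prior α and total failures = posterior β − prior β.
Total across both batches: 26−14=12 heads, 33−17=16 tails.
Subtract the first batch: 12−7=5 heads and 16−10=6 tails.

5 heads and 6 tails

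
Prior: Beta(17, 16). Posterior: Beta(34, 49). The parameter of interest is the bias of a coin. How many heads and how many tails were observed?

Beta is conjugate to the binomial likelihood: posterior = Beta(α+s, β+f).
So s = 34 − 17 = 17 and f = 49 − 16 = 33.

17 heads and 33 tails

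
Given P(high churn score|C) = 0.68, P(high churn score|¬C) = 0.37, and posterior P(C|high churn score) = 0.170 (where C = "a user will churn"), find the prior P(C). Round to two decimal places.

In odds form, posterior odds = prior odds × likelihood ratio, so prior odds = posterior odds ÷ LR.
Posterior odds = 0.170/(1−0.170) = 0.2048. LR = 0.68/0.37 = 1.8378.
Prior odds = 0.2048/1.8378 = 0.1114, so P(C) = 0.1114/(1+0.1114) ≈ 0.10.

P(C) = 0.10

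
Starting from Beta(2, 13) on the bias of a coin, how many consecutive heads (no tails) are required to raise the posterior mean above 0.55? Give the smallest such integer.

After k heads and 0 tails the posterior is Beta(2+k, 13), with mean (2+k)/(2+13+k).
Set (2+k)/(15+k) > 0.55 and solve: k > (0.55·15 − 2)/(1 − 0.55) = 13.889.
The smallest integer exceeding 13.889 is 14.

k = 14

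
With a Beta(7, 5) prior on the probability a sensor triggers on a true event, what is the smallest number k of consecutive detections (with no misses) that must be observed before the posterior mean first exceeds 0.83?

k = 18

After k detections and 0 misses the posterior is Beta(7+k, 5), with mean (7+k)/(7+5+k).
Set (7+k)/(12+k) > 0.83 and solve: k > (0.83·12 − 7)/(1 − 0.83) = 17.412.
The smallest integer exceeding 17.412 is 18, and checking k=18: (25)/(30) = 0.8333 > 0.83.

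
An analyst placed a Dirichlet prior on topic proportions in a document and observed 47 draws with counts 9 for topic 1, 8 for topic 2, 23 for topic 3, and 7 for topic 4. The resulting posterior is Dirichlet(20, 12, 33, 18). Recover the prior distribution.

Dirichlet(11, 4, 10, 11)

For a Dirichlet(α) prior with multinomial counts c, the posterior is Dirichlet(α + c) componentwise.
Subtract each count from the matching posterior parameter: 20−9=11, 12−8=4, 33−23=10, 18−7=11.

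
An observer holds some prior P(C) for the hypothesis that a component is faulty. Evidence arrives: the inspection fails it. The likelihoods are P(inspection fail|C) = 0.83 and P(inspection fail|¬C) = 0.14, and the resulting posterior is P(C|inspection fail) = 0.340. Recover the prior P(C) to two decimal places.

In odds form, posterior odds = prior odds × likelihood ratio, so prior odds = posterior odds ÷ LR.
Posterior odds = 0.340/(1−0.340) = 0.5152. LR = 0.83/0.14 = 5.9286.
Prior odds = 0.5152/5.9286 = 0.0869, so P(C) = 0.0869/(1+0.0869) ≈ 0.08.

P(C) = 0.08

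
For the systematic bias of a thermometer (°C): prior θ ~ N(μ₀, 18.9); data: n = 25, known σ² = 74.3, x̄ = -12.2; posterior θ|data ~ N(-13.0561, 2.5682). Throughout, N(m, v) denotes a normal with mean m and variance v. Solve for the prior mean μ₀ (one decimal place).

With known observation variance, the Normal–Normal posterior has precision τ_n = τ₀ + n/σ² and mean μ_n = (τ₀μ₀ + (n/σ²)x̄)/τ_n.
Here τ₀ = 1/18.9 = 0.052910 and τ_data = 25/74.3 = 0.336474, so τ_n = 0.389384.
Rearranging for μ₀: μ₀ = (μ_n·τ_n − τ_data·x̄)/τ₀ = (-13.0561·0.389384 − 0.336474·-12.2) / 0.052910 = -0.978854/0.052910 ≈ -18.5.

μ₀ = -18.5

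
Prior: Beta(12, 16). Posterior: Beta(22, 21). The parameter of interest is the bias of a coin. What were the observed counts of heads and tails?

10 heads and 5 tails

Under Beta–binomial conjugacy the posterior parameters are (α+s, β+f).
Match parameters: s=22−12=10, f=21−16=5.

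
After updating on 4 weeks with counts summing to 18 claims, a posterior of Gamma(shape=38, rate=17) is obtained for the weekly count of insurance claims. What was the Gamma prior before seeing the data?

A Gamma(α, β) prior (rate parametrization) on a Poisson rate with n observations summing to S gives posterior Gamma(α+S, β+n).
So α = 38 − 18 = 20 and β = 17 − 4 = 13.

Gamma(shape=20, rate=13)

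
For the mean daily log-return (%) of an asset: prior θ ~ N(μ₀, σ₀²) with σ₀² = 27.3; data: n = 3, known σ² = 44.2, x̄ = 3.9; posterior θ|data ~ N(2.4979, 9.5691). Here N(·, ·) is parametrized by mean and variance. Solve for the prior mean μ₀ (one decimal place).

The posterior mean is a precision-weighted average: μ_n = (τ₀μ₀ + τ_data·x̄)/(τ₀+τ_data), with τ₀=1/σ₀² and τ_data=n/σ².
Here τ₀ = 1/27.3 = 0.036630 and τ_data = 3/44.2 = 0.067873, so τ_n = 0.104503.
Rearranging for μ₀: μ₀ = (μ_n·τ_n − τ_data·x̄)/τ₀ = (2.4979·0.104503 − 0.067873·3.9) / 0.036630 = -0.003667/0.036630 ≈ -0.1.

μ₀ = -0.1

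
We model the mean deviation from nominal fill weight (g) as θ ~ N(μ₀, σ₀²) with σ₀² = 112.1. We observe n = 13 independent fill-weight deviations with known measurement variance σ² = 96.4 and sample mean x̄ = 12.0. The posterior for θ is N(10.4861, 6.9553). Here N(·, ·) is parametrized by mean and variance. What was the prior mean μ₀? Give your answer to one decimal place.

With known observation variance, the Normal–Normal posterior has precision τ_n = τ₀ + n/σ² and mean μ_n = (τ₀μ₀ + (n/σ²)x̄)/τ_n.
Here τ₀ = 1/112.1 = 0.008921 and τ_data = 13/96.4 = 0.134855, so τ_n = 0.143776.
Rearranging for μ₀: μ₀ = (μ_n·τ_n − τ_data·x̄)/τ₀ = (10.4861·0.143776 − 0.134855·12.0) / 0.008921 = -0.110610/0.008921 ≈ -12.4.

μ₀ = -12.4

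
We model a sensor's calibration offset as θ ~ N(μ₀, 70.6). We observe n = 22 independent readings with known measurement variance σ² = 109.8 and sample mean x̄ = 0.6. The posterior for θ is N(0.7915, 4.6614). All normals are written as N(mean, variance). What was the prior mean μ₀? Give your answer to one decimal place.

μ₀ = 3.5

With known observation variance, the Normal–Normal posterior has precision τ_n = τ₀ + n/σ² and mean μ_n = (τ₀μ₀ + (n/σ²)x̄)/τ_n.
Here τ₀ = 1/70.6 = 0.014164 and τ_data = 22/109.8 = 0.200364, so τ_n = 0.214528.
Rearranging for μ₀: μ₀ = (μ_n·τ_n − τ_data·x̄)/τ₀ = (0.7915·0.214528 − 0.200364·0.6) / 0.014164 = 0.049581/0.014164 ≈ 3.5.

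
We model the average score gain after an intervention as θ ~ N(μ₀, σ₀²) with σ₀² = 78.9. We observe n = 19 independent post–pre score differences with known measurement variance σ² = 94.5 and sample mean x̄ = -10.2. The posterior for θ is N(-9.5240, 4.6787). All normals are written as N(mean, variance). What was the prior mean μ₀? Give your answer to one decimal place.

μ₀ = 1.2

The posterior mean is a precision-weighted average: μ_n = (τ₀μ₀ + τ_data·x̄)/(τ₀+τ_data), with τ₀=1/σ₀² and τ_data=n/σ².
Here τ₀ = 1/78.9 = 0.012674 and τ_data = 19/94.5 = 0.201058, so τ_n = 0.213732.
Rearranging for μ₀: μ₀ = (μ_n·τ_n − τ_data·x̄)/τ₀ = (-9.5240·0.213732 − 0.201058·-10.2) / 0.012674 = 0.015208/0.012674 ≈ 1.2.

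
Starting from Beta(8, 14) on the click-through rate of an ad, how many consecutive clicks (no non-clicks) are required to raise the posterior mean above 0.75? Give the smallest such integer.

k = 35

After k clicks and 0 non-clicks the posterior is Beta(8+k, 14), with mean (8+k)/(8+14+k).
Set (8+k)/(22+k) > 0.75 and solve: k > (0.75·22 − 8)/(1 − 0.75) = 34.000.
The smallest integer exceeding 34.000 is 35, and checking k=35: (43)/(57) = 0.7544 > 0.75.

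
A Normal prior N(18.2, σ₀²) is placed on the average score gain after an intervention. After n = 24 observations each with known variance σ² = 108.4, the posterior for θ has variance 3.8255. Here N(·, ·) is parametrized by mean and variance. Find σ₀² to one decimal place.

Posterior precision equals prior precision plus data precision: 1/σ_n² = 1/σ₀² + n/σ².
So 1/σ₀² = 1/3.8255 − 24/108.4 = 0.261404 − 0.221402 = 0.040002.
Hence σ₀² = 1/0.040002 ≈ 25.0.

σ₀² = 25.0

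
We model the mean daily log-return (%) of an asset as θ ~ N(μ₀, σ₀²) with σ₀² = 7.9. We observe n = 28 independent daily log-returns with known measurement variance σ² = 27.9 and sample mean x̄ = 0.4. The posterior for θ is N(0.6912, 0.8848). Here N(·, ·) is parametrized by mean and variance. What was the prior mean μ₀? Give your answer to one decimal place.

μ₀ = 3.0

The posterior mean is a precision-weighted average: μ_n = (τ₀μ₀ + τ_data·x̄)/(τ₀+τ_data), with τ₀=1/σ₀² and τ_data=n/σ².
Here τ₀ = 1/7.9 = 0.126582 and τ_data = 28/27.9 = 1.003584, so τ_n = 1.130166.
Rearranging for μ₀: μ₀ = (μ_n·τ_n − τ_data·x̄)/τ₀ = (0.6912·1.130166 − 1.003584·0.4) / 0.126582 = 0.379737/0.126582 ≈ 3.0.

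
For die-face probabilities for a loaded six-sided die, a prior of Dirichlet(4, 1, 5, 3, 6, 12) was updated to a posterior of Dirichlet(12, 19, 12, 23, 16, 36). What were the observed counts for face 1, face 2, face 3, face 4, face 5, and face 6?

counts (8, 18, 7, 20, 10, 24)

For a Dirichlet(α) prior with multinomial counts c, the posterior is Dirichlet(α + c) componentwise.
Counts are posterior − prior componentwise: 12−4=8, 19−1=18, 12−5=7, 23−3=20, 16−6=10, 36−12=24.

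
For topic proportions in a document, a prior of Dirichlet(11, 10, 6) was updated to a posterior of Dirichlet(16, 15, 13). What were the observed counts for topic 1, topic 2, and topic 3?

For a Dirichlet(α) prior with multinomial counts c, the posterior is Dirichlet(α + c) componentwise.
Counts are posterior − prior componentwise: 16−11=5, 15−10=5, 13−6=7.

counts (5, 5, 7)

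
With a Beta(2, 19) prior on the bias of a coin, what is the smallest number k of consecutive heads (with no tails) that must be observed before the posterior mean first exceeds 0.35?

After k heads and 0 tails the posterior is Beta(2+k, 19), with mean (2+k)/(2+19+k).
Set (2+k)/(21+k) > 0.35 and solve: k > (0.35·21 − 2)/(1 − 0.35) = 8.231.
The smallest integer exceeding 8.231 is 9, and checking k=9: (11)/(30) = 0.3667 > 0.35.

k = 9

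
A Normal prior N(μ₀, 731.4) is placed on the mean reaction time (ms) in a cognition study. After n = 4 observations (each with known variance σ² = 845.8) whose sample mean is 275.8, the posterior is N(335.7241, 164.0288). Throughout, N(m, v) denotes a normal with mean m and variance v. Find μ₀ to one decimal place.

μ₀ = 543.0

The posterior mean is a precision-weighted average: μ_n = (τ₀μ₀ + τ_data·x̄)/(τ₀+τ_data), with τ₀=1/σ₀² and τ_data=n/σ².
Here τ₀ = 1/731.4 = 0.001367 and τ_data = 4/845.8 = 0.004729, so τ_n = 0.006096.
Rearranging for μ₀: μ₀ = (μ_n·τ_n − τ_data·x̄)/τ₀ = (335.7241·0.006096 − 0.004729·275.8) / 0.001367 = 0.742316/0.001367 ≈ 543.0.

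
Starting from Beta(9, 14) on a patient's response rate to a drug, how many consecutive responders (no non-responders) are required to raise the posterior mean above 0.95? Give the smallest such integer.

k = 258

After k responders and 0 non-responders the posterior is Beta(9+k, 14), with mean (9+k)/(9+14+k).
Set (9+k)/(23+k) > 0.95 and solve: k > (0.95·23 − 9)/(1 − 0.95) = 257.000.
The smallest integer exceeding 257.000 is 258, and checking k=258: (267)/(281) = 0.9502 > 0.95.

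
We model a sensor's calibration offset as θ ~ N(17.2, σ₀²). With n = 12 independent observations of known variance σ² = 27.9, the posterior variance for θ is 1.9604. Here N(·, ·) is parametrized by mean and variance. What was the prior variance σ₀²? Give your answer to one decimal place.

Posterior precision equals prior precision plus data precision: 1/σ_n² = 1/σ₀² + n/σ².
So 1/σ₀² = 1/1.9604 − 12/27.9 = 0.510100 − 0.430108 = 0.079992.
Hence σ₀² = 1/0.079992 ≈ 12.5.

σ₀² = 12.5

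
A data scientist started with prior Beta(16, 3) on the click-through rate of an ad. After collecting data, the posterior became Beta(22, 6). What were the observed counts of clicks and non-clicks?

Under Beta–binomial conjugacy the posterior parameters are (α+s, β+f).
So s = 22 − 16 = 6 and f = 6 − 3 = 3.

6 clicks and 3 non-clicks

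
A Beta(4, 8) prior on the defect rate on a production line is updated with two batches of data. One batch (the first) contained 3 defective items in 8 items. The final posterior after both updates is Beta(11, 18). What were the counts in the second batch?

Sequential conjugate updates are equivalent to a single update on the pooled data, so total successes = posterior α − prior α and total failures = posterior β − prior β.
Total across both batches: 11−4=7 defective items, 18−8=10 good items.
Subtract the first batch: 7−3=4 defective items and 10−5=5 good items.

4 defective items and 5 good items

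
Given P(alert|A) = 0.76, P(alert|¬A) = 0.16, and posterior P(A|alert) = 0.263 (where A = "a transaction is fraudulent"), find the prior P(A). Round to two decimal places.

P(A) = 0.07

In odds form, posterior odds = prior odds × likelihood ratio, so prior odds = posterior odds ÷ LR.
Posterior odds = 0.263/(1−0.263) = 0.3569. LR = 0.76/0.16 = 4.7500.
Prior odds = 0.3569/4.7500 = 0.0751, so P(A) = 0.0751/(1+0.0751) ≈ 0.07.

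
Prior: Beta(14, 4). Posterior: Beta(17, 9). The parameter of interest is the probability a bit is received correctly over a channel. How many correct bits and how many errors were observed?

A Beta(α, β) prior with s successes and f failures in binomial data gives a Beta(α+s, β+f) posterior.
Match parameters: s=17−14=3, f=9−4=5.

3 correct bits and 5 errors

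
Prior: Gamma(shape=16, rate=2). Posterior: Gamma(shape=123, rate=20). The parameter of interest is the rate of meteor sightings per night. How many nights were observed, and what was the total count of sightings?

Gamma–Poisson conjugacy: posterior shape = α + Σxᵢ, posterior rate = β + n.
Matching: Σxᵢ = 123 − 16 = 107 and n = 20 − 2 = 18.

n = 18 nights with total 107 sightings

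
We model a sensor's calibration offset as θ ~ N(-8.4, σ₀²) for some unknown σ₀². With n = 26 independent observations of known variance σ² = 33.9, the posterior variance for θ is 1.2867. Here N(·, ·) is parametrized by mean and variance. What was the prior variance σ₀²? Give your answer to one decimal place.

Posterior precision equals prior precision plus data precision: 1/σ_n² = 1/σ₀² + n/σ².
So 1/σ₀² = 1/1.2867 − 26/33.9 = 0.777182 − 0.766962 = 0.010220.
Hence σ₀² = 1/0.010220 ≈ 97.8.

σ₀² = 97.8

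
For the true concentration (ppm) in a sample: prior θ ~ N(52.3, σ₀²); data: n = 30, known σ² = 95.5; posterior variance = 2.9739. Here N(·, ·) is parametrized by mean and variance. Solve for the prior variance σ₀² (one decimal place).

For the Normal–Normal model with known σ², precisions add: τ_n = τ₀ + n/σ².
So 1/σ₀² = 1/2.9739 − 30/95.5 = 0.336259 − 0.314136 = 0.022123.
Hence σ₀² = 1/0.022123 ≈ 45.2.

σ₀² = 45.2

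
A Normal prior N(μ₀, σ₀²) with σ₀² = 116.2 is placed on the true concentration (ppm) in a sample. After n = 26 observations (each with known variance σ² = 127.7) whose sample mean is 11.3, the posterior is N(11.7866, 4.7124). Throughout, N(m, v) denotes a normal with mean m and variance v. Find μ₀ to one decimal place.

The posterior mean is a precision-weighted average: μ_n = (τ₀μ₀ + τ_data·x̄)/(τ₀+τ_data), with τ₀=1/σ₀² and τ_data=n/σ².
Here τ₀ = 1/116.2 = 0.008606 and τ_data = 26/127.7 = 0.203602, so τ_n = 0.212208.
Rearranging for μ₀: μ₀ = (μ_n·τ_n − τ_data·x̄)/τ₀ = (11.7866·0.212208 − 0.203602·11.3) / 0.008606 = 0.200508/0.008606 ≈ 23.3.

μ₀ = 23.3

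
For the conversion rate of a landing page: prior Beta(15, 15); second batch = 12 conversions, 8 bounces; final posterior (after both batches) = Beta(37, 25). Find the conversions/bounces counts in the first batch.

10 conversions and 2 bounces

Because Beta–binomial updating is additive in the counts, the combined data contributed (α_post−α_prior, β_post−β_prior) successes and failures.
Total across both batches: 37−15=22 conversions, 25−15=10 bounces.
Subtract the second batch: 22−12=10 conversions and 10−8=2 bounces.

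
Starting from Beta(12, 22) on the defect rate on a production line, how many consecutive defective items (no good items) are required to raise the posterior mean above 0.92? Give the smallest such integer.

After k defective items and 0 good items the posterior is Beta(12+k, 22), with mean (12+k)/(12+22+k).
Set (12+k)/(34+k) > 0.92 and solve: k > (0.92·34 − 12)/(1 − 0.92) = 241.000.
The smallest integer exceeding 241.000 is 242.

k = 242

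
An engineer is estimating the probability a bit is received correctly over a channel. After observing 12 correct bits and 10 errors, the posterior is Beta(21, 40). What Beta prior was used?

Beta(9, 30)

Beta is conjugate to the binomial likelihood: posterior = Beta(a+s, b+f).
So a = 21 − 12 = 9 and b = 40 − 10 = 30.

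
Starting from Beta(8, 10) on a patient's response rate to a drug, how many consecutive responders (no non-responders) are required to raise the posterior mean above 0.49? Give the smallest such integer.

After k responders and 0 non-responders the posterior is Beta(8+k, 10), with mean (8+k)/(8+10+k).
Set (8+k)/(18+k) > 0.49 and solve: k > (0.49·18 − 8)/(1 − 0.49) = 1.608.
The smallest integer exceeding 1.608 is 2.

k = 2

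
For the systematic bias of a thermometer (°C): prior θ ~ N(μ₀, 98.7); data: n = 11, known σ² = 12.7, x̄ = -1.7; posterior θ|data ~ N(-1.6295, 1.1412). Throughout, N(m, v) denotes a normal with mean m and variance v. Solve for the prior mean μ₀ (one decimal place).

μ₀ = 4.4

The posterior mean is a precision-weighted average: μ_n = (τ₀μ₀ + τ_data·x̄)/(τ₀+τ_data), with τ₀=1/σ₀² and τ_data=n/σ².
Here τ₀ = 1/98.7 = 0.010132 and τ_data = 11/12.7 = 0.866142, so τ_n = 0.876274.
Rearranging for μ₀: μ₀ = (μ_n·τ_n − τ_data·x̄)/τ₀ = (-1.6295·0.876274 − 0.866142·-1.7) / 0.010132 = 0.044553/0.010132 ≈ 4.4.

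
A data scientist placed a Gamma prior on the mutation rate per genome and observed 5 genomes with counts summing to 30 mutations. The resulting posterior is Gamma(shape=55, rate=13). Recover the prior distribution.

A Gamma(α, β) prior (rate parametrization) on a Poisson rate with n observations summing to S gives posterior Gamma(α+S, β+n).
So α = 55 − 30 = 25 and β = 13 − 5 = 8.

Gamma(shape=25, rate=8)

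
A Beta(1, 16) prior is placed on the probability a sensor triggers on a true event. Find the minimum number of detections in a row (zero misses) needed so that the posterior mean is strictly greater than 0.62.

k = 26

After k detections and 0 misses the posterior is Beta(1+k, 16), with mean (1+k)/(1+16+k).
Set (1+k)/(17+k) > 0.62 and solve: k > (0.62·17 − 1)/(1 − 0.62) = 25.105.
The smallest integer exceeding 25.105 is 26, and checking k=26: (27)/(43) = 0.6279 > 0.62.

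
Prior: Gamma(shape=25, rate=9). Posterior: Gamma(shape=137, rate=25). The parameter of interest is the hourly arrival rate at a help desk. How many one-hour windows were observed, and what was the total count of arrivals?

Gamma–Poisson conjugacy: posterior shape = α + Σxᵢ, posterior rate = β + n.
Matching: Σxᵢ = 137 − 25 = 112 and n = 25 − 9 = 16.

n = 16 one-hour windows with total 112 arrivals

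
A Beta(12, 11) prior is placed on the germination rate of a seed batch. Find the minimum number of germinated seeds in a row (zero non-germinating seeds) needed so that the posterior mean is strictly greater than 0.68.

k = 12

After k germinated seeds and 0 non-germinating seeds the posterior is Beta(12+k, 11), with mean (12+k)/(12+11+k).
Set (12+k)/(23+k) > 0.68 and solve: k > (0.68·23 − 12)/(1 − 0.68) = 11.375.
The smallest integer exceeding 11.375 is 12, and checking k=12: (24)/(35) = 0.6857 > 0.68.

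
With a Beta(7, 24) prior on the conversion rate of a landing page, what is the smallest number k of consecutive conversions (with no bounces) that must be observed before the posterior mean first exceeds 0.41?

After k conversions and 0 bounces the posterior is Beta(7+k, 24), with mean (7+k)/(7+24+k).
Set (7+k)/(31+k) > 0.41 and solve: k > (0.41·31 − 7)/(1 − 0.41) = 9.678.
The smallest integer exceeding 9.678 is 10, and checking k=10: (17)/(41) = 0.4146 > 0.41.

k = 10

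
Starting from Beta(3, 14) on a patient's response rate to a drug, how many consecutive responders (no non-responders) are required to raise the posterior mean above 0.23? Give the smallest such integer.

After k responders and 0 non-responders the posterior is Beta(3+k, 14), with mean (3+k)/(3+14+k).
Set (3+k)/(17+k) > 0.23 and solve: k > (0.23·17 − 3)/(1 − 0.23) = 1.182.
The smallest integer exceeding 1.182 is 2, and checking k=2: (5)/(19) = 0.2632 > 0.23.

k = 2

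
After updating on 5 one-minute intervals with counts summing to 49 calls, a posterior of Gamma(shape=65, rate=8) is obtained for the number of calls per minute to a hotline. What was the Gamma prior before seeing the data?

Gamma(shape=16, rate=3)

A Gamma(α, β) prior (rate parametrization) on a Poisson rate with n observations summing to S gives posterior Gamma(α+S, β+n).
So α = 65 − 49 = 16 and β = 8 − 5 = 3.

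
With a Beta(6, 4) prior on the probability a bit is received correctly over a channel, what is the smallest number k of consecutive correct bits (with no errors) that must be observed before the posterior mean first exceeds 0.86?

After k correct bits and 0 errors the posterior is Beta(6+k, 4), with mean (6+k)/(6+4+k).
Set (6+k)/(10+k) > 0.86 and solve: k > (0.86·10 − 6)/(1 − 0.86) = 18.571.
The smallest integer exceeding 18.571 is 19.

k = 19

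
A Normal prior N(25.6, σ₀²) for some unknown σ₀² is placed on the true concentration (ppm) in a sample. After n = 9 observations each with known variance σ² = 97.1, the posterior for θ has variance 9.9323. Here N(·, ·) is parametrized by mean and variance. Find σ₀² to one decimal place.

For the Normal–Normal model with known σ², precisions add: τ_n = τ₀ + n/σ².
So 1/σ₀² = 1/9.9323 − 9/97.1 = 0.100682 − 0.092688 = 0.007994.
Hence σ₀² = 1/0.007994 ≈ 125.1.

σ₀² = 125.1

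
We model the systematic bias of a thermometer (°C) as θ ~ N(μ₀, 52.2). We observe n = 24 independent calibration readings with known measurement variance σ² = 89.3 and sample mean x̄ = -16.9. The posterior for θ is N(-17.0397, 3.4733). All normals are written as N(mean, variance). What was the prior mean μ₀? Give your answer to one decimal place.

With known observation variance, the Normal–Normal posterior has precision τ_n = τ₀ + n/σ² and mean μ_n = (τ₀μ₀ + (n/σ²)x̄)/τ_n.
Here τ₀ = 1/52.2 = 0.019157 and τ_data = 24/89.3 = 0.268757, so τ_n = 0.287914.
Rearranging for μ₀: μ₀ = (μ_n·τ_n − τ_data·x̄)/τ₀ = (-17.0397·0.287914 − 0.268757·-16.9) / 0.019157 = -0.363975/0.019157 ≈ -19.0.

μ₀ = -19.0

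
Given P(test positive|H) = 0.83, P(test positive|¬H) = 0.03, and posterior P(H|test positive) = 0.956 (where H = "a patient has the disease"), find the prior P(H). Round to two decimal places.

In odds form, posterior odds = prior odds × likelihood ratio, so prior odds = posterior odds ÷ LR.
Posterior odds = 0.956/(1−0.956) = 21.7273. LR = 0.83/0.03 = 27.6667.
Prior odds = 21.7273/27.6667 = 0.7853, so P(H) = 0.7853/(1+0.7853) ≈ 0.44.

P(H) = 0.44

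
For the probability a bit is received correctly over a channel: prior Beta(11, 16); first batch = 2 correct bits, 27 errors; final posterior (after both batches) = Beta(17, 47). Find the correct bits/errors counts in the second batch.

Because Beta–binomial updating is additive in the counts, the combined data contributed (α_post−α_prior, β_post−β_prior) successes and failures.
Total across both batches: 17−11=6 correct bits, 47−16=31 errors.
Subtract the first batch: 6−2=4 correct bits and 31−27=4 errors.

4 correct bits and 4 errors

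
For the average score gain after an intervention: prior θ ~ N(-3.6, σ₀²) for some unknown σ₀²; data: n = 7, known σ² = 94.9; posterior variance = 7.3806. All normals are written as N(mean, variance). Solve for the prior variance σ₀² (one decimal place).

σ₀² = 16.2

Posterior precision equals prior precision plus data precision: 1/σ_n² = 1/σ₀² + n/σ².
So 1/σ₀² = 1/7.3806 − 7/94.9 = 0.135490 − 0.073762 = 0.061728.
Hence σ₀² = 1/0.061728 ≈ 16.2.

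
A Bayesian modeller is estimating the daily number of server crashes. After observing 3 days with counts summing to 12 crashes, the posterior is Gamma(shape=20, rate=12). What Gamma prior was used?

A Gamma(α, β) prior (rate parametrization) on a Poisson rate with n observations summing to S gives posterior Gamma(α+S, β+n).
So α = 20 − 12 = 8 and β = 12 − 3 = 9.

Gamma(shape=8, rate=9)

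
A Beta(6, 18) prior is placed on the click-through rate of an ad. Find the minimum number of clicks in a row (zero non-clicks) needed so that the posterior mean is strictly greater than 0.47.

k = 10

After k clicks and 0 non-clicks the posterior is Beta(6+k, 18), with mean (6+k)/(6+18+k).
Set (6+k)/(24+k) > 0.47 and solve: k > (0.47·24 − 6)/(1 − 0.47) = 9.962.
The smallest integer exceeding 9.962 is 10, and checking k=10: (16)/(34) = 0.4706 > 0.47.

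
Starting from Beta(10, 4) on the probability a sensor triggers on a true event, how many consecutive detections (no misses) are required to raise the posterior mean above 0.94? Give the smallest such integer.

k = 53

After k detections and 0 misses the posterior is Beta(10+k, 4), with mean (10+k)/(10+4+k).
Set (10+k)/(14+k) > 0.94 and solve: k > (0.94·14 − 10)/(1 − 0.94) = 52.667.
The smallest integer exceeding 52.667 is 53.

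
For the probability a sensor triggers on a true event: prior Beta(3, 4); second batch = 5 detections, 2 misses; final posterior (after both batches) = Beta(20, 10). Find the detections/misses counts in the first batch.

Sequential conjugate updates are equivalent to a single update on the pooled data, so total successes = posterior α − prior α and total failures = posterior β − prior β.
Total across both batches: 20−3=17 detections, 10−4=6 misses.
Subtract the second batch: 17−5=12 detections and 6−2=4 misses.

12 detections and 4 misses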